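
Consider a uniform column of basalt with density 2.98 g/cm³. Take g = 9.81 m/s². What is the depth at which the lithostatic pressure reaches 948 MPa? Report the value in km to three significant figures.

32.4 km

h = P/(ρg) = 948 MPa / (2980 kg/m³ × 9.81 m/s²) = 9.480×10^8 Pa / 29234 Pa/m = 32428 m
= 32.428 km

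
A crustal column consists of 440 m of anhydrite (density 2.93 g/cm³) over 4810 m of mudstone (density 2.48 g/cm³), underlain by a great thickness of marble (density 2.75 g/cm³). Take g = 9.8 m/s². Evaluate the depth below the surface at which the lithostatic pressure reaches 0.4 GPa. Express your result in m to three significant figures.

15300 m

Pressure at base of upper layers: 2930×9.8×440 + 2480×9.8×4810 = 1.295×10^8 Pa = 0.1295 GPa
Remaining pressure to be supplied by marble: 4.000×10^8 − 1.295×10^8 = 2.705×10^8 Pa
Additional depth in marble = 2.705×10^8 Pa / (2750 kg/m³ × 9.8 m/s²) = 10036 m
Total depth = 5250 m + 10036 m = 15286 m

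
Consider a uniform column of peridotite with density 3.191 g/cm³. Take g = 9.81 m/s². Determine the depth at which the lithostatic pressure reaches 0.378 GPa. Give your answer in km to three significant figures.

12.1 km

h = P/(ρg) = 0.378 GPa / (3191 kg/m³ × 9.81 m/s²) = 3.780×10^8 Pa / 31304 Pa/m = 12075 m
= 12.075 km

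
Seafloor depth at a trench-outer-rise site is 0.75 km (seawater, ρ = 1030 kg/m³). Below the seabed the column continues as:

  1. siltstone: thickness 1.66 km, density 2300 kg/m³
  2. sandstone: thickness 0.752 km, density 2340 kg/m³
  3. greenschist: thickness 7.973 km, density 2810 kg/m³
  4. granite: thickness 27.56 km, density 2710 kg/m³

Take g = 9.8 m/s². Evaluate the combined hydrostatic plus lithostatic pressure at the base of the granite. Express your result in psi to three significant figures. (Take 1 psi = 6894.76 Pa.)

seawater: 1030 kg/m³ × 9.8 m/s² × 750 m = 7.571×10^6 Pa = 1098 psi
siltstone: 2300 kg/m³ × 9.8 m/s² × 1660 m = 3.742×10^7 Pa = 5427 psi
sandstone: 2340 kg/m³ × 9.8 m/s² × 752 m = 1.724×10^7 Pa = 2501 psi
greenschist: 2810 kg/m³ × 9.8 m/s² × 7973 m = 2.196×10^8 Pa = 31845 psi
granite: 2710 kg/m³ × 9.8 m/s² × 27560 m = 7.319×10^8 Pa = 1.062×10^5 psi
Total = 1098 + 5427 + 2501 + 31845 + 1.062×10^5 = 1.4703×10^5 psi

147000 psi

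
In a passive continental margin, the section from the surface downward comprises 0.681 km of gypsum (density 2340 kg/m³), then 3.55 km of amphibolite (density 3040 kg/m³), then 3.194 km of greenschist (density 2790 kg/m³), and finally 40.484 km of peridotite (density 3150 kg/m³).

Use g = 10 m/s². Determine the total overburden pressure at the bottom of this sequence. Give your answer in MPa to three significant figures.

1490 MPa

gypsum: 2340 kg/m³ × 10 m/s² × 681 m = 1.594×10^7 Pa = 15.94 MPa
amphibolite: 3040 kg/m³ × 10 m/s² × 3550 m = 1.079×10^8 Pa = 107.9 MPa
greenschist: 2790 kg/m³ × 10 m/s² × 3194 m = 8.911×10^7 Pa = 89.11 MPa
peridotite: 3150 kg/m³ × 10 m/s² × 40484 m = 1.275×10^9 Pa = 1275 MPa
Total = 15.94 + 107.9 + 89.11 + 1275 = 1488.2 MPa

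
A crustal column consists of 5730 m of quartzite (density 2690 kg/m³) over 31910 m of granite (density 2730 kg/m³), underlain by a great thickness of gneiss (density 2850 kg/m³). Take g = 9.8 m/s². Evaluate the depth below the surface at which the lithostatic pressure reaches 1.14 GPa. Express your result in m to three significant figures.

42500 m

Pressure at base of upper layers: 2690×9.8×5730 + 2730×9.8×31910 = 1.005×10^9 Pa = 1.005 GPa
Remaining pressure to be supplied by gneiss: 1.140×10^9 − 1.005×10^9 = 1.352×10^8 Pa
Additional depth in gneiss = 1.352×10^8 Pa / (2850 kg/m³ × 9.8 m/s²) = 4841.6 m
Total depth = 37640 m + 4841.6 m = 42482 m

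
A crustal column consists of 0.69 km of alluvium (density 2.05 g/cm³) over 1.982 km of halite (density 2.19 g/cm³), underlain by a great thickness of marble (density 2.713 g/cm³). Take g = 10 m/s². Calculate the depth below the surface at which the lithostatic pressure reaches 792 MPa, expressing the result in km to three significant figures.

29.7 km

Pressure at base of upper layers: 2050×10×690 + 2190×10×1982 = 5.755×10^7 Pa = 57.55 MPa
Remaining pressure to be supplied by marble: 7.920×10^8 − 5.755×10^7 = 7.344×10^8 Pa
Additional depth in marble = 7.344×10^8 Pa / (2713 kg/m³ × 10 m/s²) = 27071 m
Total depth = 2672 m + 27071 m = 29743 m
= 29.743 km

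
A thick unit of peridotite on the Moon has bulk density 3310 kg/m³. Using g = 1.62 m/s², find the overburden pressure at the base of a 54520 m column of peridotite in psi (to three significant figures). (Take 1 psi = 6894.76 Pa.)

42400 psi

peridotite: 3310 kg/m³ × 1.62 m/s² × 54520 m = 2.923×10^8 Pa = 42401 psi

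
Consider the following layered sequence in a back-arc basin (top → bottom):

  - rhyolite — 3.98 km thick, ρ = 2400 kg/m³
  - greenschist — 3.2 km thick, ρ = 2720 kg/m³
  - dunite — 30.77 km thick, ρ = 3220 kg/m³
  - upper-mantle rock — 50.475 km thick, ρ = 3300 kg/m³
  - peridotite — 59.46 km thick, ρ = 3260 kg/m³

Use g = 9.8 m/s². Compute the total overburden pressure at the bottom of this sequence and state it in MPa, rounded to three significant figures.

4680 MPa

rhyolite: 2400 kg/m³ × 9.8 m/s² × 3980 m = 9.361×10^7 Pa = 93.61 MPa
greenschist: 2720 kg/m³ × 9.8 m/s² × 3200 m = 8.530×10^7 Pa = 85.30 MPa
dunite: 3220 kg/m³ × 9.8 m/s² × 30770 m = 9.710×10^8 Pa = 971.0 MPa
upper-mantle rock: 3300 kg/m³ × 9.8 m/s² × 50475 m = 1.632×10^9 Pa = 1632 MPa
peridotite: 3260 kg/m³ × 9.8 m/s² × 59460 m = 1.900×10^9 Pa = 1900 MPa
Total = 93.61 + 85.30 + 971.0 + 1632 + 1900 = 4681.9 MPa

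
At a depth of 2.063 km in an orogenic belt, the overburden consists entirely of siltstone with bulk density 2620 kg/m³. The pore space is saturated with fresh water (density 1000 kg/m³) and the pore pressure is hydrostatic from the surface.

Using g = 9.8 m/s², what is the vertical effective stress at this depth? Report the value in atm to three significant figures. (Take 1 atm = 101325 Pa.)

Overburden (lithostatic) stress σ_v:
siltstone: 2620 kg/m³ × 9.8 m/s² × 2063 m = 5.297×10^7 Pa = 52.97 MPa
Pore pressure P_p = 1000 kg/m³ × 9.8 m/s² × 2063 m = 2.022×10^7 Pa = 20.22 MPa
Effective stress σ' = σ_v − P_p = 52.97 − 20.22 = 32.752 MPa = 323.24 atm

323 atm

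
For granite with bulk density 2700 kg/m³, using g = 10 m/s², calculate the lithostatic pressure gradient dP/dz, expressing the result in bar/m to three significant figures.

0.270 bar/m

dP/dz = ρg = 2700 kg/m³ × 10 m/s² = 27000 Pa/m
= 27000 Pa/m × (1 bar/m / 1.0000×10^5 Pa/m) = 0.27000 bar/m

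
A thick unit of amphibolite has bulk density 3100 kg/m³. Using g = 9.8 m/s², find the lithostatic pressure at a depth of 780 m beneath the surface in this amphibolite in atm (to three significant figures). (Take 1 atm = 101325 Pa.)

amphibolite: 3100 kg/m³ × 9.8 m/s² × 780 m = 2.370×10^7 Pa = 233.9 atm

234 atm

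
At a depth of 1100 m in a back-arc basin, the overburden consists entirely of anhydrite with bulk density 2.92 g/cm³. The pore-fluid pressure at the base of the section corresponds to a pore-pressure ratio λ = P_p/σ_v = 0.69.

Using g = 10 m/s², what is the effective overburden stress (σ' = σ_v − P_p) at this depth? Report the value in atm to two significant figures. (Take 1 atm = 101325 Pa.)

98 atm

Overburden (lithostatic) stress σ_v:
anhydrite: 2920 kg/m³ × 10 m/s² × 1100 m = 3.212×10^7 Pa = 32.12 MPa
Pore pressure P_p = λ·σ_v = 0.69 × 32.12 MPa = 22.16 MPa
Effective stress σ' = σ_v − P_p = 32.12 − 22.16 = 9.9572 MPa = 98.270 atm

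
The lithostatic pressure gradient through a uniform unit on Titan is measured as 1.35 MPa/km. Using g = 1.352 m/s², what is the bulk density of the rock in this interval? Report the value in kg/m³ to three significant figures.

999 kg/m³

ρ = (dP/dz)/g = 1.35 MPa/km / 1.352 m/s² = 1350.0 Pa/m / 1.352 m/s² = 998.52 kg/m³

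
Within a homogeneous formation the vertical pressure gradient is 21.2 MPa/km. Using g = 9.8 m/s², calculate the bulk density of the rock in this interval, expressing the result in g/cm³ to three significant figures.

2.16 g/cm³

ρ = (dP/dz)/g = 21.2 MPa/km / 9.8 m/s² = 21200 Pa/m / 9.8 m/s² = 2163.3 kg/m³
= 2.163 g/cm³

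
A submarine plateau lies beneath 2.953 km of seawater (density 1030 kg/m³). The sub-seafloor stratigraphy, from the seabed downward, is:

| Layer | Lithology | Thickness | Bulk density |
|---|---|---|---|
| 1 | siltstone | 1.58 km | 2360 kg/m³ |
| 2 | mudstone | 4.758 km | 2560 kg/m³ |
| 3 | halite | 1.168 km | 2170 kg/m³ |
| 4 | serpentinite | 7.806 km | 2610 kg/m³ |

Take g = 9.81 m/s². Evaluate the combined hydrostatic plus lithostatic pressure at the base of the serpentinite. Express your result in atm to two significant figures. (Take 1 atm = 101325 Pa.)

seawater: 1030 kg/m³ × 9.81 m/s² × 2953 m = 2.984×10^7 Pa = 294.5 atm
siltstone: 2360 kg/m³ × 9.81 m/s² × 1580 m = 3.658×10^7 Pa = 361.0 atm
mudstone: 2560 kg/m³ × 9.81 m/s² × 4758 m = 1.195×10^8 Pa = 1179 atm
halite: 2170 kg/m³ × 9.81 m/s² × 1168 m = 2.486×10^7 Pa = 245.4 atm
serpentinite: 2610 kg/m³ × 9.81 m/s² × 7806 m = 1.999×10^8 Pa = 1973 atm
Total = 294.5 + 361.0 + 1179 + 245.4 + 1973 = 4052.7 atm

4100 atm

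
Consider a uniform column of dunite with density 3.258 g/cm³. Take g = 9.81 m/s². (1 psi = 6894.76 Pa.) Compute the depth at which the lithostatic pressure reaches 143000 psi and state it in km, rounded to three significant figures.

30.8 km

h = P/(ρg) = 143000 psi / (3258 kg/m³ × 9.81 m/s²) = 9.860×10^8 Pa / 31961 Pa/m = 30849 m
= 30.849 km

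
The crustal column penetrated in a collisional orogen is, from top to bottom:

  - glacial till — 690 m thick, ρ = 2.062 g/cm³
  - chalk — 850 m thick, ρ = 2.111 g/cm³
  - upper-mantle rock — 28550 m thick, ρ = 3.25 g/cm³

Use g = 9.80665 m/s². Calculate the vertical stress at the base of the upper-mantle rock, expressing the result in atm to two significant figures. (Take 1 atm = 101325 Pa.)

9300 atm

glacial till: 2062 kg/m³ × 9.80665 m/s² × 690 m = 1.395×10^7 Pa = 137.7 atm
chalk: 2111 kg/m³ × 9.80665 m/s² × 850 m = 1.760×10^7 Pa = 173.7 atm
upper-mantle rock: 3250 kg/m³ × 9.80665 m/s² × 28550 m = 9.099×10^8 Pa = 8980 atm
Total = 137.7 + 173.7 + 8980 = 9291.7 atm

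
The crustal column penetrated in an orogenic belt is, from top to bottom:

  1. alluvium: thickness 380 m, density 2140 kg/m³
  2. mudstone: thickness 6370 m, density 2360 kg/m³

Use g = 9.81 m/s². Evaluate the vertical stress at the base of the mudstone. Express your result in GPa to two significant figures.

alluvium: 2140 kg/m³ × 9.81 m/s² × 380 m = 7.977×10^6 Pa = 7.977×10^-3 GPa
mudstone: 2360 kg/m³ × 9.81 m/s² × 6370 m = 1.475×10^8 Pa = 0.1475 GPa
Total = 7.977×10^-3 + 0.1475 = 0.15545 GPa

0.16 GPa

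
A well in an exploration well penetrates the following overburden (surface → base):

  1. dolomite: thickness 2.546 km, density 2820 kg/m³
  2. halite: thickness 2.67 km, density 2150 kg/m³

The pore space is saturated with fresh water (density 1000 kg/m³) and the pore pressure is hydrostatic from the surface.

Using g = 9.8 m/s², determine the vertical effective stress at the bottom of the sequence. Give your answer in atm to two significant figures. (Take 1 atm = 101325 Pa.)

750 atm

Overburden (lithostatic) stress σ_v:
dolomite: 2820 kg/m³ × 9.8 m/s² × 2546 m = 7.036×10^7 Pa = 70.36 MPa
halite: 2150 kg/m³ × 9.8 m/s² × 2670 m = 5.626×10^7 Pa = 56.26 MPa
Total = 70.36 + 56.26 = 126.62 MPa
Pore pressure P_p = 1000 kg/m³ × 9.8 m/s² × 5216 m = 5.112×10^7 Pa = 51.12 MPa
Effective stress σ' = σ_v − P_p = 126.6 − 51.12 = 75.501 MPa = 745.14 atm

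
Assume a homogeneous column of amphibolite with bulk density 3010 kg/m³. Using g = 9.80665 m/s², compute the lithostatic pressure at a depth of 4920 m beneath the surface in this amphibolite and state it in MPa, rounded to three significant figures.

145 MPa

amphibolite: 3010 kg/m³ × 9.80665 m/s² × 4920 m = 1.452×10^8 Pa = 145.2 MPa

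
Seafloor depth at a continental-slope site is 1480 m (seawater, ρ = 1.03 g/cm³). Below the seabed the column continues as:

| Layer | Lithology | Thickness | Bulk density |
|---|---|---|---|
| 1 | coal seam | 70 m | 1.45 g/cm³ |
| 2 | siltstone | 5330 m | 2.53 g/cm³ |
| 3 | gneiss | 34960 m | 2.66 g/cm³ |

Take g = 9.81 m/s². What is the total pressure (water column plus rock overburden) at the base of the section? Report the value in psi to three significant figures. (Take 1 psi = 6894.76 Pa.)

seawater: 1030 kg/m³ × 9.81 m/s² × 1480 m = 1.495×10^7 Pa = 2169 psi
coal seam: 1450 kg/m³ × 9.81 m/s² × 70 m = 9.957×10^5 Pa = 144.4 psi
siltstone: 2530 kg/m³ × 9.81 m/s² × 5330 m = 1.323×10^8 Pa = 19187 psi
gneiss: 2660 kg/m³ × 9.81 m/s² × 34960 m = 9.123×10^8 Pa = 1.323×10^5 psi
Total = 2169 + 144.4 + 19187 + 1.323×10^5 = 1.5381×10^5 psi

154000 psi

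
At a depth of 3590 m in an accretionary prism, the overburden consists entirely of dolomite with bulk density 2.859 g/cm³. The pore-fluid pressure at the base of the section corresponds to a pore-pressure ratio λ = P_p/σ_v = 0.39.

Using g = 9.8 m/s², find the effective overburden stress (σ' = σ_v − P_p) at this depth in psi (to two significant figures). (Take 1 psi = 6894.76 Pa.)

8900 psi

Overburden (lithostatic) stress σ_v:
dolomite: 2859 kg/m³ × 9.8 m/s² × 3590 m = 1.006×10^8 Pa = 100.6 MPa
Pore pressure P_p = λ·σ_v = 0.39 × 100.6 MPa = 39.23 MPa
Effective stress σ' = σ_v − P_p = 100.6 − 39.23 = 61.357 MPa = 8899.1 psi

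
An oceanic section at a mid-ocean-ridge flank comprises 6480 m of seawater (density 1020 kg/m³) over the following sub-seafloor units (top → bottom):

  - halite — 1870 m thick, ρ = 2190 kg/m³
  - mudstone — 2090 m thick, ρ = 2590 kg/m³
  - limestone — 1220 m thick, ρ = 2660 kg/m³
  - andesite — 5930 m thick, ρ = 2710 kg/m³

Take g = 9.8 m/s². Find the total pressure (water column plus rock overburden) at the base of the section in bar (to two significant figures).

3500 bar

seawater: 1020 kg/m³ × 9.8 m/s² × 6480 m = 6.477×10^7 Pa = 647.7 bar
halite: 2190 kg/m³ × 9.8 m/s² × 1870 m = 4.013×10^7 Pa = 401.3 bar
mudstone: 2590 kg/m³ × 9.8 m/s² × 2090 m = 5.305×10^7 Pa = 530.5 bar
limestone: 2660 kg/m³ × 9.8 m/s² × 1220 m = 3.180×10^7 Pa = 318.0 bar
andesite: 2710 kg/m³ × 9.8 m/s² × 5930 m = 1.575×10^8 Pa = 1575 bar
Total = 647.7 + 401.3 + 530.5 + 318.0 + 1575 = 3472.5 bar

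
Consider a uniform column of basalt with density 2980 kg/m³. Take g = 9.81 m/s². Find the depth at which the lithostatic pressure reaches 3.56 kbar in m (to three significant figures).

h = P/(ρg) = 3.56 kbar / (2980 kg/m³ × 9.81 m/s²) = 3.560×10^8 Pa / 29234 Pa/m = 12178 m

12200 m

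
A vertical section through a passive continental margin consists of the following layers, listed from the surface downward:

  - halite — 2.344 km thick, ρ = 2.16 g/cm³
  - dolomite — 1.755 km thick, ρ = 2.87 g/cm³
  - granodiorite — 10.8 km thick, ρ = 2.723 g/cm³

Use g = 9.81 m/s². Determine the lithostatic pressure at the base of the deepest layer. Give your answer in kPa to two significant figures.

halite: 2160 kg/m³ × 9.81 m/s² × 2344 m = 4.967×10^7 Pa = 49668 kPa
dolomite: 2870 kg/m³ × 9.81 m/s² × 1755 m = 4.941×10^7 Pa = 49411 kPa
granodiorite: 2723 kg/m³ × 9.81 m/s² × 10800 m = 2.885×10^8 Pa = 2.885×10^5 kPa
Total = 49668 + 49411 + 2.885×10^5 = 3.8758×10^5 kPa

390000 kPa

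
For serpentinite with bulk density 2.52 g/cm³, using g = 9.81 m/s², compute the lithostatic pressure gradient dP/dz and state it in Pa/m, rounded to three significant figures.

dP/dz = ρg = 2520 kg/m³ × 9.81 m/s² = 24721 Pa/m

24700 Pa/m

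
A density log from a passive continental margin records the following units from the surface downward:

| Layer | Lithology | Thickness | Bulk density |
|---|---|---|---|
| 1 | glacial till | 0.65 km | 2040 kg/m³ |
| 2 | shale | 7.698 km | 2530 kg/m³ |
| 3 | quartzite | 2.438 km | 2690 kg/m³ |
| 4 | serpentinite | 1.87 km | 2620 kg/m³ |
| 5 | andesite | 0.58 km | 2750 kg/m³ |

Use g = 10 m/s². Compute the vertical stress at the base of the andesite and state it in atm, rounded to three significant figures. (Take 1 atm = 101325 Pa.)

3340 atm

glacial till: 2040 kg/m³ × 10 m/s² × 650 m = 1.326×10^7 Pa = 130.9 atm
shale: 2530 kg/m³ × 10 m/s² × 7698 m = 1.948×10^8 Pa = 1922 atm
quartzite: 2690 kg/m³ × 10 m/s² × 2438 m = 6.558×10^7 Pa = 647.2 atm
serpentinite: 2620 kg/m³ × 10 m/s² × 1870 m = 4.899×10^7 Pa = 483.5 atm
andesite: 2750 kg/m³ × 10 m/s² × 580 m = 1.595×10^7 Pa = 157.4 atm
Total = 130.9 + 1922 + 647.2 + 483.5 + 157.4 = 3341.2 atm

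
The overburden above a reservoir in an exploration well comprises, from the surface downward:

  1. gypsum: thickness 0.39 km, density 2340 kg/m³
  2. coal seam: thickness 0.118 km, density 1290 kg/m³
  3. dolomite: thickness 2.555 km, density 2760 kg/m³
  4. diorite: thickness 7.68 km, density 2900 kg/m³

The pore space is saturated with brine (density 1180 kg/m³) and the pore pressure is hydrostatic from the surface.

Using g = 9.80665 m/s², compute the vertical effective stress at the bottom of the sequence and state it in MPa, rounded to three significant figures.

174 MPa

Overburden (lithostatic) stress σ_v:
gypsum: 2340 kg/m³ × 9.80665 m/s² × 390 m = 8.950×10^6 Pa = 8.950 MPa
coal seam: 1290 kg/m³ × 9.80665 m/s² × 118 m = 1.493×10^6 Pa = 1.493 MPa
dolomite: 2760 kg/m³ × 9.80665 m/s² × 2555 m = 6.915×10^7 Pa = 69.15 MPa
diorite: 2900 kg/m³ × 9.80665 m/s² × 7680 m = 2.184×10^8 Pa = 218.4 MPa
Total = 8.950 + 1.493 + 69.15 + 218.4 = 298.01 MPa
Pore pressure P_p = 1180 kg/m³ × 9.80665 m/s² × 10743 m = 1.243×10^8 Pa = 124.3 MPa
Effective stress σ' = σ_v − P_p = 298.0 − 124.3 = 173.69 MPa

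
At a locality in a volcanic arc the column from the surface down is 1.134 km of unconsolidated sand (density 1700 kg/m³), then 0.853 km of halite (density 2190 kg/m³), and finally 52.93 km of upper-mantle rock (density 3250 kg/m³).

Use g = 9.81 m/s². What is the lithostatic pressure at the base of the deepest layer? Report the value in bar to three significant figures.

17200 bar

unconsolidated sand: 1700 kg/m³ × 9.81 m/s² × 1134 m = 1.891×10^7 Pa = 189.1 bar
halite: 2190 kg/m³ × 9.81 m/s² × 853 m = 1.833×10^7 Pa = 183.3 bar
upper-mantle rock: 3250 kg/m³ × 9.81 m/s² × 52930 m = 1.688×10^9 Pa = 16875 bar
Total = 189.1 + 183.3 + 16875 = 17248 bar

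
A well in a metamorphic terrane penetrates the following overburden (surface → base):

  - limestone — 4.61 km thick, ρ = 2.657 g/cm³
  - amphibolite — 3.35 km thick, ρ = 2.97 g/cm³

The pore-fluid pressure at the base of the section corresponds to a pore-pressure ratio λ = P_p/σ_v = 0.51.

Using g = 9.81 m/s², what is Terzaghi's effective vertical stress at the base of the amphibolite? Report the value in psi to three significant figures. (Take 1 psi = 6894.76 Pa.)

15500 psi

Overburden (lithostatic) stress σ_v:
limestone: 2657 kg/m³ × 9.81 m/s² × 4610 m = 1.202×10^8 Pa = 120.2 MPa
amphibolite: 2970 kg/m³ × 9.81 m/s² × 3350 m = 9.760×10^7 Pa = 97.60 MPa
Total = 120.2 + 97.60 = 217.77 MPa
Pore pressure P_p = λ·σ_v = 0.51 × 217.8 MPa = 111.1 MPa
Effective stress σ' = σ_v − P_p = 217.8 − 111.1 = 106.70 MPa = 15476 psi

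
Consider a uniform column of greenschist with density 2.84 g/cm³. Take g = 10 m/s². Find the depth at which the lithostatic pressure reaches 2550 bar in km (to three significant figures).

h = P/(ρg) = 2550 bar / (2840 kg/m³ × 10 m/s²) = 2.550×10^8 Pa / 28400 Pa/m = 8978.9 m
= 8.9789 km

8.98 km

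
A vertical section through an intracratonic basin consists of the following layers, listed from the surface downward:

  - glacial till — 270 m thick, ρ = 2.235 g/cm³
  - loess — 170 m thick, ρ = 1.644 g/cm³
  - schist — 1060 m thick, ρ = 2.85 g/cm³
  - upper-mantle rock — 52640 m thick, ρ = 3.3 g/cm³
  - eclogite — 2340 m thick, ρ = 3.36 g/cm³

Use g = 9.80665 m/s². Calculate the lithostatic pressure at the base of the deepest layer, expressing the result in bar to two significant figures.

glacial till: 2235 kg/m³ × 9.80665 m/s² × 270 m = 5.918×10^6 Pa = 59.18 bar
loess: 1644 kg/m³ × 9.80665 m/s² × 170 m = 2.741×10^6 Pa = 27.41 bar
schist: 2850 kg/m³ × 9.80665 m/s² × 1060 m = 2.963×10^7 Pa = 296.3 bar
upper-mantle rock: 3300 kg/m³ × 9.80665 m/s² × 52640 m = 1.704×10^9 Pa = 17035 bar
eclogite: 3360 kg/m³ × 9.80665 m/s² × 2340 m = 7.710×10^7 Pa = 771.0 bar
Total = 59.18 + 27.41 + 296.3 + 17035 + 771.0 = 18189 bar

18000 bar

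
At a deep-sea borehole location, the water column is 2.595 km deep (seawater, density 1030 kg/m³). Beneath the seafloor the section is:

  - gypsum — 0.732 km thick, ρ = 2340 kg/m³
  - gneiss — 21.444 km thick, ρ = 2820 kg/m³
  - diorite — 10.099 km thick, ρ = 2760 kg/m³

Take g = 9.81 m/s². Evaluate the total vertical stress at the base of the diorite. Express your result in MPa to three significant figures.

910 MPa

seawater: 1030 kg/m³ × 9.81 m/s² × 2595 m = 2.622×10^7 Pa = 26.22 MPa
gypsum: 2340 kg/m³ × 9.81 m/s² × 732 m = 1.680×10^7 Pa = 16.80 MPa
gneiss: 2820 kg/m³ × 9.81 m/s² × 21444 m = 5.932×10^8 Pa = 593.2 MPa
diorite: 2760 kg/m³ × 9.81 m/s² × 10099 m = 2.734×10^8 Pa = 273.4 MPa
Total = 26.22 + 16.80 + 593.2 + 273.4 = 909.69 MPa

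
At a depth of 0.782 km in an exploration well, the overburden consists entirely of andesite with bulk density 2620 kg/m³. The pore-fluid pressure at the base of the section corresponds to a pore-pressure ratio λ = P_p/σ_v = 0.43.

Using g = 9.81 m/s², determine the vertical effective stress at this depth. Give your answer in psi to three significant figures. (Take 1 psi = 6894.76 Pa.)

1660 psi

Overburden (lithostatic) stress σ_v:
andesite: 2620 kg/m³ × 9.81 m/s² × 782 m = 2.010×10^7 Pa = 20.10 MPa
Pore pressure P_p = λ·σ_v = 0.43 × 20.10 MPa = 8.643 MPa
Effective stress σ' = σ_v − P_p = 20.10 − 8.643 = 11.456 MPa = 1661.6 psi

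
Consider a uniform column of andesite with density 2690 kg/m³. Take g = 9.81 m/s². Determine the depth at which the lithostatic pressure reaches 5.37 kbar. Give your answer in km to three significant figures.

h = P/(ρg) = 5.37 kbar / (2690 kg/m³ × 9.81 m/s²) = 5.370×10^8 Pa / 26389 Pa/m = 20349 m
= 20.349 km

20.3 km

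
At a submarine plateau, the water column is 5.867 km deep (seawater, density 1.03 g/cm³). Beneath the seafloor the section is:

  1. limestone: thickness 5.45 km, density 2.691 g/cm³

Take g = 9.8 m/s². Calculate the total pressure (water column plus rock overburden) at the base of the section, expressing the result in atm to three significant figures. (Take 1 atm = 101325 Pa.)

seawater: 1030 kg/m³ × 9.8 m/s² × 5867 m = 5.922×10^7 Pa = 584.5 atm
limestone: 2691 kg/m³ × 9.8 m/s² × 5450 m = 1.437×10^8 Pa = 1418 atm
Total = 584.5 + 1418 = 2002.9 atm

2000 atm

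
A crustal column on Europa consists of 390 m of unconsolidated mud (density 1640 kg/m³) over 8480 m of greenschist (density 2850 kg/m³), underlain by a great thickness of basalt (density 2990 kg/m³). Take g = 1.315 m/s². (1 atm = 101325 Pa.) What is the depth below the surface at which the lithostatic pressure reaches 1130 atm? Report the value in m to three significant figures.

29700 m

Pressure at base of upper layers: 1640×1.315×390 + 2850×1.315×8480 = 3.262×10^7 Pa = 322.0 atm
Remaining pressure to be supplied by basalt: 1.145×10^8 − 3.262×10^7 = 8.188×10^7 Pa
Additional depth in basalt = 8.188×10^7 Pa / (2990 kg/m³ × 1.315 m/s²) = 20824 m
Total depth = 8870 m + 20824 m = 29694 m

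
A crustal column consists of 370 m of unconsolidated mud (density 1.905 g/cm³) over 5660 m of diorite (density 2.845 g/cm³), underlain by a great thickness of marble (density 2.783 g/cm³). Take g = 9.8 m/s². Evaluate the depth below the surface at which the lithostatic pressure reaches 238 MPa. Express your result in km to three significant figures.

8.72 km

Pressure at base of upper layers: 1905×9.8×370 + 2845×9.8×5660 = 1.647×10^8 Pa = 164.7 MPa
Remaining pressure to be supplied by marble: 2.380×10^8 − 1.647×10^8 = 7.329×10^7 Pa
Additional depth in marble = 7.329×10^7 Pa / (2783 kg/m³ × 9.8 m/s²) = 2687.1 m
Total depth = 6030 m + 2687.1 m = 8717.1 m
= 8.7171 km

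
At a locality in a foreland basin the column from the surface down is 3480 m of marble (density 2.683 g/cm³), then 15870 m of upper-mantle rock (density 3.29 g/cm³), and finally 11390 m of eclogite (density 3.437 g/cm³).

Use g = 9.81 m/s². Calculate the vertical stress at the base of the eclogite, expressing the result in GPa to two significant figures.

0.99 GPa

marble: 2683 kg/m³ × 9.81 m/s² × 3480 m = 9.159×10^7 Pa = 0.09159 GPa
upper-mantle rock: 3290 kg/m³ × 9.81 m/s² × 15870 m = 5.122×10^8 Pa = 0.5122 GPa
eclogite: 3437 kg/m³ × 9.81 m/s² × 11390 m = 3.840×10^8 Pa = 0.3840 GPa
Total = 0.09159 + 0.5122 + 0.3840 = 0.98783 GPa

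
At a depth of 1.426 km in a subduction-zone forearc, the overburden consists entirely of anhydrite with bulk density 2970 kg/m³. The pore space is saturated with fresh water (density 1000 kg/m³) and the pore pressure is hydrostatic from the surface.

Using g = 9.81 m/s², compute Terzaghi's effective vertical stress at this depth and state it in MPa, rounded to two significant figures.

28 MPa

Overburden (lithostatic) stress σ_v:
anhydrite: 2970 kg/m³ × 9.81 m/s² × 1426 m = 4.155×10^7 Pa = 41.55 MPa
Pore pressure P_p = 1000 kg/m³ × 9.81 m/s² × 1426 m = 1.399×10^7 Pa = 13.99 MPa
Effective stress σ' = σ_v − P_p = 41.55 − 13.99 = 27.558 MPa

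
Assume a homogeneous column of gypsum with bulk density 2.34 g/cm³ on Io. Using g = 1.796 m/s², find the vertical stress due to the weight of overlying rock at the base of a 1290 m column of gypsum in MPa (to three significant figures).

gypsum: 2340 kg/m³ × 1.796 m/s² × 1290 m = 5.421×10^6 Pa = 5.421 MPa

5.42 MPa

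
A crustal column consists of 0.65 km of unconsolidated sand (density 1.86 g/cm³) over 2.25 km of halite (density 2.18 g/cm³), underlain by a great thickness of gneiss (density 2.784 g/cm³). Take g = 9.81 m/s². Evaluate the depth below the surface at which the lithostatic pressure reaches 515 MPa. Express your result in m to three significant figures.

Pressure at base of upper layers: 1860×9.81×650 + 2180×9.81×2250 = 5.998×10^7 Pa = 59.98 MPa
Remaining pressure to be supplied by gneiss: 5.150×10^8 − 5.998×10^7 = 4.550×10^8 Pa
Additional depth in gneiss = 4.550×10^8 Pa / (2784 kg/m³ × 9.81 m/s²) = 16661 m
Total depth = 2900 m + 16661 m = 19561 m

19600 m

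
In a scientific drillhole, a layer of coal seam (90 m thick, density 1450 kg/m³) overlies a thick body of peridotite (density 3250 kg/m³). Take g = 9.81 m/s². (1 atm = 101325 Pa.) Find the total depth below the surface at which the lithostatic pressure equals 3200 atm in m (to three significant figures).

Pressure at base of upper layers: 1450×9.81×90 = 1.280×10^6 Pa = 12.63 atm
Remaining pressure to be supplied by peridotite: 3.242×10^8 − 1.280×10^6 = 3.230×10^8 Pa
Additional depth in peridotite = 3.230×10^8 Pa / (3250 kg/m³ × 9.81 m/s²) = 10130 m
Total depth = 90 m + 10130 m = 10220 m

10200 m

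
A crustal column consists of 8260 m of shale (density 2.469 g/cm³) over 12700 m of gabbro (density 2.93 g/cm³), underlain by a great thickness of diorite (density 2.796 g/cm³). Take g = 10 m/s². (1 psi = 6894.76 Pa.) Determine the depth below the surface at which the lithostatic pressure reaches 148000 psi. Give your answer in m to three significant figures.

36900 m

Pressure at base of upper layers: 2469×10×8260 + 2930×10×12700 = 5.760×10^8 Pa = 83549 psi
Remaining pressure to be supplied by diorite: 1.020×10^9 − 5.760×10^8 = 4.444×10^8 Pa
Additional depth in diorite = 4.444×10^8 Pa / (2796 kg/m³ × 10 m/s²) = 15893 m
Total depth = 20960 m + 15893 m = 36853 m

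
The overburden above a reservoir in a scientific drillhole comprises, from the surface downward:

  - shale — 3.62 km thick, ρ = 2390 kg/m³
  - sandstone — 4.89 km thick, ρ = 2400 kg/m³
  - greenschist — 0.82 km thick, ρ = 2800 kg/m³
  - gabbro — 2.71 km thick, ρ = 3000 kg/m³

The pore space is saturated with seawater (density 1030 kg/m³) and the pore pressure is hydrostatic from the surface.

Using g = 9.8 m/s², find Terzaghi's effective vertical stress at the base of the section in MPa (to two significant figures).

Overburden (lithostatic) stress σ_v:
shale: 2390 kg/m³ × 9.8 m/s² × 3620 m = 8.479×10^7 Pa = 84.79 MPa
sandstone: 2400 kg/m³ × 9.8 m/s² × 4890 m = 1.150×10^8 Pa = 115.0 MPa
greenschist: 2800 kg/m³ × 9.8 m/s² × 820 m = 2.250×10^7 Pa = 22.50 MPa
gabbro: 3000 kg/m³ × 9.8 m/s² × 2710 m = 7.967×10^7 Pa = 79.67 MPa
Total = 84.79 + 115.0 + 22.50 + 79.67 = 301.98 MPa
Pore pressure P_p = 1030 kg/m³ × 9.8 m/s² × 12040 m = 1.215×10^8 Pa = 121.5 MPa
Effective stress σ' = σ_v − P_p = 302.0 − 121.5 = 180.44 MPa

180 MPa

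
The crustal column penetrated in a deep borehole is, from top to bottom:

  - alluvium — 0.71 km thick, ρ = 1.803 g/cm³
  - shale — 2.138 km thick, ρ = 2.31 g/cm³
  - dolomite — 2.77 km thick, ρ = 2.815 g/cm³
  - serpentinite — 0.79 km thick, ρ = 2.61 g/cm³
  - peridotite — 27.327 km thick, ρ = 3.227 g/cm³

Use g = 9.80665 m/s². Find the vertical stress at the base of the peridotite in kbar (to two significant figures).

10 kbar

alluvium: 1803 kg/m³ × 9.80665 m/s² × 710 m = 1.255×10^7 Pa = 0.1255 kbar
shale: 2310 kg/m³ × 9.80665 m/s² × 2138 m = 4.843×10^7 Pa = 0.4843 kbar
dolomite: 2815 kg/m³ × 9.80665 m/s² × 2770 m = 7.647×10^7 Pa = 0.7647 kbar
serpentinite: 2610 kg/m³ × 9.80665 m/s² × 790 m = 2.022×10^7 Pa = 0.2022 kbar
peridotite: 3227 kg/m³ × 9.80665 m/s² × 27327 m = 8.648×10^8 Pa = 8.648 kbar
Total = 0.1255 + 0.4843 + 0.7647 + 0.2022 + 8.648 = 10.225 kbar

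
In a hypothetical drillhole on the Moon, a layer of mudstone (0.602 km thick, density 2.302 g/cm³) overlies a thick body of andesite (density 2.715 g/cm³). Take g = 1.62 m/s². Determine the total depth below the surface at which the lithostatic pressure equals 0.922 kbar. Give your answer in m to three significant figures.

Pressure at base of upper layers: 2302×1.62×602 = 2.245×10^6 Pa = 0.02245 kbar
Remaining pressure to be supplied by andesite: 9.220×10^7 − 2.245×10^6 = 8.995×10^7 Pa
Additional depth in andesite = 8.995×10^7 Pa / (2715 kg/m³ × 1.62 m/s²) = 20452 m
Total depth = 602 m + 20452 m = 21054 m

21100 m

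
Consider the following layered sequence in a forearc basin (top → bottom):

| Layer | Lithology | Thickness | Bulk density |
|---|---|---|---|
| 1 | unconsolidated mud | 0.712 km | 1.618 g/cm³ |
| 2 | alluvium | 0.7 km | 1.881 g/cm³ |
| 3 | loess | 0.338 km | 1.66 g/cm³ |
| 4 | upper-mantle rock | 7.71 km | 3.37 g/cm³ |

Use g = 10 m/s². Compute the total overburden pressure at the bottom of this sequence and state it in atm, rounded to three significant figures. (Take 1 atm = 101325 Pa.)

2860 atm

unconsolidated mud: 1618 kg/m³ × 10 m/s² × 712 m = 1.152×10^7 Pa = 113.7 atm
alluvium: 1881 kg/m³ × 10 m/s² × 700 m = 1.317×10^7 Pa = 129.9 atm
loess: 1660 kg/m³ × 10 m/s² × 338 m = 5.611×10^6 Pa = 55.37 atm
upper-mantle rock: 3370 kg/m³ × 10 m/s² × 7710 m = 2.598×10^8 Pa = 2564 atm
Total = 113.7 + 129.9 + 55.37 + 2564 = 2863.3 atm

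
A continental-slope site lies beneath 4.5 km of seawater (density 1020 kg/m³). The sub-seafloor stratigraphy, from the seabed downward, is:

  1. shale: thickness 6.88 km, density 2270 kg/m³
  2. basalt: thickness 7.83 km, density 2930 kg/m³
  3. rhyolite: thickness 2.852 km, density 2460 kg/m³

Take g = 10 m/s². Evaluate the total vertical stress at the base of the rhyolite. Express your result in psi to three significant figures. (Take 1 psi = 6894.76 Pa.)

72800 psi

seawater: 1020 kg/m³ × 10 m/s² × 4500 m = 4.590×10^7 Pa = 6657 psi
shale: 2270 kg/m³ × 10 m/s² × 6880 m = 1.562×10^8 Pa = 22651 psi
basalt: 2930 kg/m³ × 10 m/s² × 7830 m = 2.294×10^8 Pa = 33274 psi
rhyolite: 2460 kg/m³ × 10 m/s² × 2852 m = 7.016×10^7 Pa = 10176 psi
Total = 6657 + 22651 + 33274 + 10176 = 72759 psi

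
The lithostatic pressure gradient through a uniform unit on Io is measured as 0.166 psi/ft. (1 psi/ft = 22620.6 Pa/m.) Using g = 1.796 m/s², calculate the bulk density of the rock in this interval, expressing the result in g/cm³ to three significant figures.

2.09 g/cm³

ρ = (dP/dz)/g = 0.166 psi/ft / 1.796 m/s² = 3755.0 Pa/m / 1.796 m/s² = 2090.8 kg/m³
= 2.091 g/cm³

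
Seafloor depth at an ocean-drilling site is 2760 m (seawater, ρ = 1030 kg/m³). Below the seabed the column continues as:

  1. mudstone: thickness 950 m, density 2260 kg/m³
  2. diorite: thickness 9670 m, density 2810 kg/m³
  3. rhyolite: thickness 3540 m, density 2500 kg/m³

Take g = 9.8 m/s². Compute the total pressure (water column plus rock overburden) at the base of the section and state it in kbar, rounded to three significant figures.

seawater: 1030 kg/m³ × 9.8 m/s² × 2760 m = 2.786×10^7 Pa = 0.2786 kbar
mudstone: 2260 kg/m³ × 9.8 m/s² × 950 m = 2.104×10^7 Pa = 0.2104 kbar
diorite: 2810 kg/m³ × 9.8 m/s² × 9670 m = 2.663×10^8 Pa = 2.663 kbar
rhyolite: 2500 kg/m³ × 9.8 m/s² × 3540 m = 8.673×10^7 Pa = 0.8673 kbar
Total = 0.2786 + 0.2104 + 2.663 + 0.8673 = 4.0192 kbar

4.02 kbar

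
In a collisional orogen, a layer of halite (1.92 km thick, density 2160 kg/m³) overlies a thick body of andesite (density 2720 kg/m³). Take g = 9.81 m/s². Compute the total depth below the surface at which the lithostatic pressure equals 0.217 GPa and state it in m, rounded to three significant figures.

Pressure at base of upper layers: 2160×9.81×1920 = 4.068×10^7 Pa = 0.04068 GPa
Remaining pressure to be supplied by andesite: 2.170×10^8 − 4.068×10^7 = 1.763×10^8 Pa
Additional depth in andesite = 1.763×10^8 Pa / (2720 kg/m³ × 9.81 m/s²) = 6607.8 m
Total depth = 1920 m + 6607.8 m = 8527.8 m

8530 m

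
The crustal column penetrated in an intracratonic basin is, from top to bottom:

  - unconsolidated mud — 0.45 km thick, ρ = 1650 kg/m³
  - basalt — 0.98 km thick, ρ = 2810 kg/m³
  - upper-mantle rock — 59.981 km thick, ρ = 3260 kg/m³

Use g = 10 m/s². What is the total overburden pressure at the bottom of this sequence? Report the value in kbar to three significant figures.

unconsolidated mud: 1650 kg/m³ × 10 m/s² × 450 m = 7.425×10^6 Pa = 0.07425 kbar
basalt: 2810 kg/m³ × 10 m/s² × 980 m = 2.754×10^7 Pa = 0.2754 kbar
upper-mantle rock: 3260 kg/m³ × 10 m/s² × 59981 m = 1.955×10^9 Pa = 19.55 kbar
Total = 0.07425 + 0.2754 + 19.55 = 19.903 kbar

19.9 kbar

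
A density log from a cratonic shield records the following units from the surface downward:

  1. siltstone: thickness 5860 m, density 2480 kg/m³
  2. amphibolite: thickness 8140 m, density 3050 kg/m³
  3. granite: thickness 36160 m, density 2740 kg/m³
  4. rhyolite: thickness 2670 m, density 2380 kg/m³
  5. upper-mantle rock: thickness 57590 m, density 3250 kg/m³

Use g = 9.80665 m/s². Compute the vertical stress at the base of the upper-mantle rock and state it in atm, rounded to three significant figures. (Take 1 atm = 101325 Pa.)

32100 atm

siltstone: 2480 kg/m³ × 9.80665 m/s² × 5860 m = 1.425×10^8 Pa = 1407 atm
amphibolite: 3050 kg/m³ × 9.80665 m/s² × 8140 m = 2.435×10^8 Pa = 2403 atm
granite: 2740 kg/m³ × 9.80665 m/s² × 36160 m = 9.716×10^8 Pa = 9589 atm
rhyolite: 2380 kg/m³ × 9.80665 m/s² × 2670 m = 6.232×10^7 Pa = 615.0 atm
upper-mantle rock: 3250 kg/m³ × 9.80665 m/s² × 57590 m = 1.835×10^9 Pa = 18115 atm
Total = 1407 + 2403 + 9589 + 615.0 + 18115 = 32128 atm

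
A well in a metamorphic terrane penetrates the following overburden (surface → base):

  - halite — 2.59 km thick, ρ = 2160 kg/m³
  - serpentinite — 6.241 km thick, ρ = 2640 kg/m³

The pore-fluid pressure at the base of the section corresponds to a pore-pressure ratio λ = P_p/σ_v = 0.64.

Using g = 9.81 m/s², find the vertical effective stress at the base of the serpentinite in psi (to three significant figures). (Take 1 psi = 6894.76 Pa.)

Overburden (lithostatic) stress σ_v:
halite: 2160 kg/m³ × 9.81 m/s² × 2590 m = 5.488×10^7 Pa = 54.88 MPa
serpentinite: 2640 kg/m³ × 9.81 m/s² × 6241 m = 1.616×10^8 Pa = 161.6 MPa
Total = 54.88 + 161.6 = 216.51 MPa
Pore pressure P_p = λ·σ_v = 0.64 × 216.5 MPa = 138.6 MPa
Effective stress σ' = σ_v − P_p = 216.5 − 138.6 = 77.945 MPa = 11305 psi

11300 psi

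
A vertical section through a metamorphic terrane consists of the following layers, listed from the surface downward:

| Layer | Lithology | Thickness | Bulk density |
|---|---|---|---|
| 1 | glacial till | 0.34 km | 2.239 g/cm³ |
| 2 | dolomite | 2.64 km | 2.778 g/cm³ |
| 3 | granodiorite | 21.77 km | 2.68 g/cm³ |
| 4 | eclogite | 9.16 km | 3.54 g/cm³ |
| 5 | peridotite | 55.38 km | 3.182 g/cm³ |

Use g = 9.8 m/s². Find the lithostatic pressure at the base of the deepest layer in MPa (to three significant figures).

glacial till: 2239 kg/m³ × 9.8 m/s² × 340 m = 7.460×10^6 Pa = 7.460 MPa
dolomite: 2778 kg/m³ × 9.8 m/s² × 2640 m = 7.187×10^7 Pa = 71.87 MPa
granodiorite: 2680 kg/m³ × 9.8 m/s² × 21770 m = 5.718×10^8 Pa = 571.8 MPa
eclogite: 3540 kg/m³ × 9.8 m/s² × 9160 m = 3.178×10^8 Pa = 317.8 MPa
peridotite: 3182 kg/m³ × 9.8 m/s² × 55380 m = 1.727×10^9 Pa = 1727 MPa
Total = 7.460 + 71.87 + 571.8 + 317.8 + 1727 = 2695.8 MPa

2700 MPa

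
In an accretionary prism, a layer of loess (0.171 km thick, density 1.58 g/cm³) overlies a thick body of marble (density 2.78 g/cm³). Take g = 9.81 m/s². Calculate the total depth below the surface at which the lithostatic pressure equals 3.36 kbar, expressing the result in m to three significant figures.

12400 m

Pressure at base of upper layers: 1580×9.81×171 = 2.650×10^6 Pa = 0.02650 kbar
Remaining pressure to be supplied by marble: 3.360×10^8 − 2.650×10^6 = 3.333×10^8 Pa
Additional depth in marble = 3.333×10^8 Pa / (2780 kg/m³ × 9.81 m/s²) = 12223 m
Total depth = 171 m + 12223 m = 12394 m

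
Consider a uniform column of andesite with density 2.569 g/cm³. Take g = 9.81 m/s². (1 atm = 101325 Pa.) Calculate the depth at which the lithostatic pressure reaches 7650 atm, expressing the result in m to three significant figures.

h = P/(ρg) = 7650 atm / (2569 kg/m³ × 9.81 m/s²) = 7.751×10^8 Pa / 25202 Pa/m = 30757 m

30800 m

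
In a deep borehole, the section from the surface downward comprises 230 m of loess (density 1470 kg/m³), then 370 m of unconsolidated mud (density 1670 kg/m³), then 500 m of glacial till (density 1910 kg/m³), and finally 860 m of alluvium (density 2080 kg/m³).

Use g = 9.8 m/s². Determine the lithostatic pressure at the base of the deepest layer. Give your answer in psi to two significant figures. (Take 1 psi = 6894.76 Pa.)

5300 psi

loess: 1470 kg/m³ × 9.8 m/s² × 230 m = 3.313×10^6 Pa = 480.6 psi
unconsolidated mud: 1670 kg/m³ × 9.8 m/s² × 370 m = 6.055×10^6 Pa = 878.3 psi
glacial till: 1910 kg/m³ × 9.8 m/s² × 500 m = 9.359×10^6 Pa = 1357 psi
alluvium: 2080 kg/m³ × 9.8 m/s² × 860 m = 1.753×10^7 Pa = 2543 psi
Total = 480.6 + 878.3 + 1357 + 2543 = 5258.8 psi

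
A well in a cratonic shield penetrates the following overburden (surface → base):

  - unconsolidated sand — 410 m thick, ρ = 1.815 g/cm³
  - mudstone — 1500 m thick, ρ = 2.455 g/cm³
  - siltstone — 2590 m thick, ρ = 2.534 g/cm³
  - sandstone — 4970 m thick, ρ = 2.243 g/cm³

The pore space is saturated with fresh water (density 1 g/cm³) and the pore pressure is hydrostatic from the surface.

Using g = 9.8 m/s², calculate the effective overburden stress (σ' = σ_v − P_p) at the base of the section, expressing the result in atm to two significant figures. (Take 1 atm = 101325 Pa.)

Overburden (lithostatic) stress σ_v:
unconsolidated sand: 1815 kg/m³ × 9.8 m/s² × 410 m = 7.293×10^6 Pa = 7.293 MPa
mudstone: 2455 kg/m³ × 9.8 m/s² × 1500 m = 3.609×10^7 Pa = 36.09 MPa
siltstone: 2534 kg/m³ × 9.8 m/s² × 2590 m = 6.432×10^7 Pa = 64.32 MPa
sandstone: 2243 kg/m³ × 9.8 m/s² × 4970 m = 1.092×10^8 Pa = 109.2 MPa
Total = 7.293 + 36.09 + 64.32 + 109.2 = 216.95 MPa
Pore pressure P_p = 1000 kg/m³ × 9.8 m/s² × 9470 m = 9.281×10^7 Pa = 92.81 MPa
Effective stress σ' = σ_v − P_p = 216.9 − 92.81 = 124.14 MPa = 1225.2 atm

1200 atm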